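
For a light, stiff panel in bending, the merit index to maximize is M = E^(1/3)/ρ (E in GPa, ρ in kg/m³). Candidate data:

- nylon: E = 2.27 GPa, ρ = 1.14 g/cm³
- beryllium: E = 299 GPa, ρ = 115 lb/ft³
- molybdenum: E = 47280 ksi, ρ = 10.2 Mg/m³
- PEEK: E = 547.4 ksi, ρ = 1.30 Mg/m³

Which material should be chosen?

In SI units:
  nylon: E = 2.270 GPa, ρ = 1140 kg/m³
  beryllium: E = 299.0 GPa, ρ = 1842 kg/m³
  molybdenum: E = 326.0 GPa, ρ = 10200 kg/m³
  PEEK: E = 3.774 GPa, ρ = 1300 kg/m³
  beryllium: M = 3.63×10⁻³
  PEEK: M = 1.20×10⁻³
  nylon: M = 1.15×10⁻³
  molybdenum: M = 0.675×10⁻³
The maximum is for beryllium.

beryllium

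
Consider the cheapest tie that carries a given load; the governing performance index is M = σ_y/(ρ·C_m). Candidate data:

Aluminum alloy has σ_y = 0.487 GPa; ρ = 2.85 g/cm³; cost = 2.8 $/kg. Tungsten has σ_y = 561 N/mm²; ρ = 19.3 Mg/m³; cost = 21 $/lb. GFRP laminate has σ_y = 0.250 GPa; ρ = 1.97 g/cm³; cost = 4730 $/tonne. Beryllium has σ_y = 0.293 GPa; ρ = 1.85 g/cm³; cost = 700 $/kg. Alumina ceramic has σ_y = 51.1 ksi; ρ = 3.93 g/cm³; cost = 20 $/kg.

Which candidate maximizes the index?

aluminum alloy

Convert each candidate to consistent units, then evaluate M:
  aluminum alloy: σ_y = 487.0 MPa, ρ = 2850 kg/m³, cost = 2.800 $/kg
  tungsten: σ_y = 561.0 MPa, ρ = 19300 kg/m³, cost = 46.30 $/kg
  GFRP laminate: σ_y = 250.0 MPa, ρ = 1970 kg/m³, cost = 4.730 $/kg
  beryllium: σ_y = 293.0 MPa, ρ = 1850 kg/m³, cost = 700.0 $/kg
  alumina ceramic: σ_y = 352.3 MPa, ρ = 3930 kg/m³, cost = 20.00 $/kg
  aluminum alloy: M = 61.0 kN·m per $
  GFRP laminate: M = 26.8 kN·m per $
  alumina ceramic: M = 4.48 kN·m per $
  tungsten: M = 0.628 kN·m per $
  beryllium: M = 0.226 kN·m per $
Aluminum alloy ranks first.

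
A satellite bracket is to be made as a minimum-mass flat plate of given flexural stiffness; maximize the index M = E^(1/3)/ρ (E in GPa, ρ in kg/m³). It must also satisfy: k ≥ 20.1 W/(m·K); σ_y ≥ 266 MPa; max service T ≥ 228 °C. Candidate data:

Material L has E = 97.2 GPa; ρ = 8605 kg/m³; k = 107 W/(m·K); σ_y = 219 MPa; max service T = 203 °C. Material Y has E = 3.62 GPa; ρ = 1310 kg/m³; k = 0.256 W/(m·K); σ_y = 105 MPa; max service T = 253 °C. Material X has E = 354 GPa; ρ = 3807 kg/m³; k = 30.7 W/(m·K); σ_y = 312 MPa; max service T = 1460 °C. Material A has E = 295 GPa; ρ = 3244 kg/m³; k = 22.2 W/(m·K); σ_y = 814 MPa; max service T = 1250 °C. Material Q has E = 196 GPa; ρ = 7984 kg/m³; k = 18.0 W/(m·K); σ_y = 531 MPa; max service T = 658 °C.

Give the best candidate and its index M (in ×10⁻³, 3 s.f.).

Screen on constraints: k ≥ 20.1 W/(m·K); σ_y ≥ 266 MPa; max service T ≥ 228 °C. Survivors: material X, material A.
Computing M directly (units already consistent):
  material A: M = 2.05×10⁻³
  material X: M = 1.86×10⁻³
The maximum is for material A.

material A, M = 2.05×10⁻³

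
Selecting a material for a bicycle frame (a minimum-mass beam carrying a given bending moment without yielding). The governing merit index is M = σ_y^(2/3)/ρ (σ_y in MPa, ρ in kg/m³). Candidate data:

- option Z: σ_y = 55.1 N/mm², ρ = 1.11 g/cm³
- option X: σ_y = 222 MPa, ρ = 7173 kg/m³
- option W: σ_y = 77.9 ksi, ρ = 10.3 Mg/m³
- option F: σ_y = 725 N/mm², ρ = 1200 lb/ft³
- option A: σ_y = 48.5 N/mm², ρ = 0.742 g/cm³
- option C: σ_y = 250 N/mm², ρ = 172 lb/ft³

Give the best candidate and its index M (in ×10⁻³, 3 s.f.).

option A, M = 17.9×10⁻³

Normalizing units and computing the index:
  option Z: σ_y = 55.10 MPa, ρ = 1110 kg/m³
  option X: σ_y = 222.0 MPa, ρ = 7173 kg/m³
  option W: σ_y = 537.1 MPa, ρ = 10300 kg/m³
  option F: σ_y = 725.0 MPa, ρ = 19220 kg/m³
  option A: σ_y = 48.50 MPa, ρ = 742.0 kg/m³
  option C: σ_y = 250.0 MPa, ρ = 2755 kg/m³
  option A: M = 17.9×10⁻³
  option C: M = 14.4×10⁻³
  option Z: M = 13.0×10⁻³
  option W: M = 6.42×10⁻³
  option X: M = 5.11×10⁻³
  option F: M = 4.20×10⁻³
Option A has the largest M.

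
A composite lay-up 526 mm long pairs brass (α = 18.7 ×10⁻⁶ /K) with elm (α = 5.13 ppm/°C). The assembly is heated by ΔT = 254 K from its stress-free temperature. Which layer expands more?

α(brass) = 18.7×10⁻⁶/K vs α(elm) = 5.13×10⁻⁶/K.
Higher α expands more for the same ΔT: brass.

brass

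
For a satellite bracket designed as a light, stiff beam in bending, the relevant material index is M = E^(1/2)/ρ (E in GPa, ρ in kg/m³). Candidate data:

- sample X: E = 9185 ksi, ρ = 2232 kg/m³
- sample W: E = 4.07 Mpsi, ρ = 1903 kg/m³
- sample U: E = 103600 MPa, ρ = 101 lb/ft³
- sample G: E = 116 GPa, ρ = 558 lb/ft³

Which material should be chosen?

Normalizing units and computing the index:
  sample X: E = 63.33 GPa, ρ = 2232 kg/m³
  sample W: E = 28.06 GPa, ρ = 1903 kg/m³
  sample U: E = 103.6 GPa, ρ = 1618 kg/m³
  sample G: E = 116.0 GPa, ρ = 8938 kg/m³
  sample U: M = 6.29×10⁻³
  sample X: M = 3.57×10⁻³
  sample W: M = 2.78×10⁻³
  sample G: M = 1.20×10⁻³
The maximum is for sample U.

sample U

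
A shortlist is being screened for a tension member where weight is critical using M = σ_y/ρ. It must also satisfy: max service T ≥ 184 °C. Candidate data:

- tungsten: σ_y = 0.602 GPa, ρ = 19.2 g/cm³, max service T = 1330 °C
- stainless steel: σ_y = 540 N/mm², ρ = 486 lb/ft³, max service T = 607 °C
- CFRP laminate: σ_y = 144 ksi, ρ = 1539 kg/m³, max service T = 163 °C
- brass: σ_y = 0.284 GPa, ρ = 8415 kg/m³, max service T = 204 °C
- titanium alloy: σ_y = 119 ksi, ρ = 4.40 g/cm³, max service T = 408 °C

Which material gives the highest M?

titanium alloy

Screen on constraints: max service T ≥ 184 °C. Survivors: tungsten, stainless steel, brass, titanium alloy.
Convert each candidate to consistent units, then evaluate M:
  tungsten: σ_y = 602.0 MPa, ρ = 19200 kg/m³
  stainless steel: σ_y = 540.0 MPa, ρ = 7785 kg/m³
  brass: σ_y = 284.0 MPa, ρ = 8415 kg/m³
  titanium alloy: σ_y = 820.5 MPa, ρ = 4400 kg/m³
  titanium alloy: M = 186 kN·m/kg
  stainless steel: M = 69.4 kN·m/kg
  brass: M = 33.7 kN·m/kg
  tungsten: M = 31.4 kN·m/kg
The maximum is for titanium alloy.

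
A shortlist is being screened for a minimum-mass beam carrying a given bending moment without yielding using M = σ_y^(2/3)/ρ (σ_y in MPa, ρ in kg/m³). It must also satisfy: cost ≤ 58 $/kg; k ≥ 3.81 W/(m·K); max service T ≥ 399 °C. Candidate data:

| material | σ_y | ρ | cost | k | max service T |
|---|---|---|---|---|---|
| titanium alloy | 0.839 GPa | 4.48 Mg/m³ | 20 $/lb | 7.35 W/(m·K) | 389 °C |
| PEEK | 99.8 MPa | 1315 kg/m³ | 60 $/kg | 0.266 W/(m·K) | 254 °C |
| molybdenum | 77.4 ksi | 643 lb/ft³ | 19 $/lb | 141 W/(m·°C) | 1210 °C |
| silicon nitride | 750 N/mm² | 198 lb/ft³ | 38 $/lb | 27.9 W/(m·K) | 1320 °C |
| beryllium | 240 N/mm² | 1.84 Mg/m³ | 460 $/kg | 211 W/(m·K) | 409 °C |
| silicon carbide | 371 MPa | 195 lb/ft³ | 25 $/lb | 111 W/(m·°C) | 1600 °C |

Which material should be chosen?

silicon carbide

Screen on constraints: cost ≤ 58 $/kg; k ≥ 3.81 W/(m·K); max service T ≥ 399 °C. Survivors: molybdenum, silicon carbide.
Convert each candidate to consistent units, then evaluate M:
  molybdenum: σ_y = 533.7 MPa, ρ = 10300 kg/m³
  silicon carbide: σ_y = 371.0 MPa, ρ = 3124 kg/m³
  silicon carbide: M = 16.5×10⁻³
  molybdenum: M = 6.39×10⁻³
Silicon carbide has the largest M.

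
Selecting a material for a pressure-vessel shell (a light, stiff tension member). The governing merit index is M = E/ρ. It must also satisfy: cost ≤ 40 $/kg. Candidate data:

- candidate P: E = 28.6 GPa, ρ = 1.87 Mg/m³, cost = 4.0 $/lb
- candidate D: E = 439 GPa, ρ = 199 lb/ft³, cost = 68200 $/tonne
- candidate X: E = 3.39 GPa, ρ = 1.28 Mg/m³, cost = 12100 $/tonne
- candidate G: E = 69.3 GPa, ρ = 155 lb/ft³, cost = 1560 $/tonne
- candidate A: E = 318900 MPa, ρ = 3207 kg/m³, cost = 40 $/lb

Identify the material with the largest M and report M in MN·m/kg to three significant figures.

candidate G, M = 27.9 MN·m/kg

Screen on constraints: cost ≤ 40 $/kg. Survivors: candidate P, candidate X, candidate G.
Putting every candidate on a common basis:
  candidate P: E = 28.60 GPa, ρ = 1870 kg/m³
  candidate X: E = 3.390 GPa, ρ = 1280 kg/m³
  candidate G: E = 69.30 GPa, ρ = 2483 kg/m³
  candidate G: M = 27.9 MN·m/kg
  candidate P: M = 15.3 MN·m/kg
  candidate X: M = 2.65 MN·m/kg
Highest index: candidate G.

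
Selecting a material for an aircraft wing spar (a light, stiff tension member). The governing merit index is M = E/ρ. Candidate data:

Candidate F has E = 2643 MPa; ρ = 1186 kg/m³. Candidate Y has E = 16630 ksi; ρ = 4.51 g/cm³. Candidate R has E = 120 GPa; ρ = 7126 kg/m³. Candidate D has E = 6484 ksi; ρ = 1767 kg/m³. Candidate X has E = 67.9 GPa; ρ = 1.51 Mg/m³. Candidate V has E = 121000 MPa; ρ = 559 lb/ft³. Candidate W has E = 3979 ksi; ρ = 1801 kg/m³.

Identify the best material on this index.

candidate X

In SI units:
  candidate F: E = 2.643 GPa, ρ = 1186 kg/m³
  candidate Y: E = 114.7 GPa, ρ = 4510 kg/m³
  candidate R: E = 120.0 GPa, ρ = 7126 kg/m³
  candidate D: E = 44.71 GPa, ρ = 1767 kg/m³
  candidate X: E = 67.90 GPa, ρ = 1510 kg/m³
  candidate V: E = 121.0 GPa, ρ = 8954 kg/m³
  candidate W: E = 27.43 GPa, ρ = 1801 kg/m³
  candidate X: M = 45.0 MN·m/kg
  candidate Y: M = 25.4 MN·m/kg
  candidate D: M = 25.3 MN·m/kg
  candidate R: M = 16.8 MN·m/kg
  candidate W: M = 15.2 MN·m/kg
  candidate V: M = 13.5 MN·m/kg
  candidate F: M = 2.23 MN·m/kg
Highest index: candidate X.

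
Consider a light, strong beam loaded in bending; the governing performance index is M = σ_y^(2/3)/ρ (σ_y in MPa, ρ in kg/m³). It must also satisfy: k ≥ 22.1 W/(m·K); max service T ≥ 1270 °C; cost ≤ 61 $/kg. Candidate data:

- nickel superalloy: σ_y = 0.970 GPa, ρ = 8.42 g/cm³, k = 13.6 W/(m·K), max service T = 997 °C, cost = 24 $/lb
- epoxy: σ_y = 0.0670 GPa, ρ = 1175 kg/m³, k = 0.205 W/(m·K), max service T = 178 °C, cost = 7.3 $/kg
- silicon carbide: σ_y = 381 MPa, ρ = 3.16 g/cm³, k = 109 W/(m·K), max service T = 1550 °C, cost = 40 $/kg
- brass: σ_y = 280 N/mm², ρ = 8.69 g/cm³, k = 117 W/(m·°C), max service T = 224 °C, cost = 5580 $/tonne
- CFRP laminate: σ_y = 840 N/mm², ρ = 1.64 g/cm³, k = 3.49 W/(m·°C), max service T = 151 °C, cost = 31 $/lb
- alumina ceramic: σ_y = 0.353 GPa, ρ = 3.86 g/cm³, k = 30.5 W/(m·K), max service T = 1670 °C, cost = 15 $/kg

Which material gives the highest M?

Screen on constraints: k ≥ 22.1 W/(m·K); max service T ≥ 1270 °C; cost ≤ 61 $/kg. Survivors: silicon carbide, alumina ceramic.
In SI units:
  silicon carbide: σ_y = 381.0 MPa, ρ = 3160 kg/m³
  alumina ceramic: σ_y = 353.0 MPa, ρ = 3860 kg/m³
  silicon carbide: M = 16.6×10⁻³
  alumina ceramic: M = 12.9×10⁻³
Highest index: silicon carbide.

silicon carbide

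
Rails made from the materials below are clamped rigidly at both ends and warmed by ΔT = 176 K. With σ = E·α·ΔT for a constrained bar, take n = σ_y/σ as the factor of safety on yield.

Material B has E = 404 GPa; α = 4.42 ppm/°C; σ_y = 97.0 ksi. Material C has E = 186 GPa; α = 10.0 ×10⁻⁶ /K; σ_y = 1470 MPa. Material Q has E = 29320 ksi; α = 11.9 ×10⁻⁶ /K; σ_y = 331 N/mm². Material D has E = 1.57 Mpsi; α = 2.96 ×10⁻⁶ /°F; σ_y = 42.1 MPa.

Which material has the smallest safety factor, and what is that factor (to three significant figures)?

material Q, n = 0.782

Per material, after unit conversion:
  material B: E = 404.0, α = 4.42, σ_y = 668.8 → σ = 314 MPa, n = 2.13
  material C: E = 186.0, α = 10.0, σ_y = 1470 → σ = 327 MPa, n = 4.49
  material Q: E = 202.2, α = 11.9, σ_y = 331.0 → σ = 423 MPa, n = 0.782
  material D: E = 10.82, α = 5.33, σ_y = 42.10 → σ = 10.2 MPa, n = 4.15
Material Q has the lowest safety factor, n = 0.782.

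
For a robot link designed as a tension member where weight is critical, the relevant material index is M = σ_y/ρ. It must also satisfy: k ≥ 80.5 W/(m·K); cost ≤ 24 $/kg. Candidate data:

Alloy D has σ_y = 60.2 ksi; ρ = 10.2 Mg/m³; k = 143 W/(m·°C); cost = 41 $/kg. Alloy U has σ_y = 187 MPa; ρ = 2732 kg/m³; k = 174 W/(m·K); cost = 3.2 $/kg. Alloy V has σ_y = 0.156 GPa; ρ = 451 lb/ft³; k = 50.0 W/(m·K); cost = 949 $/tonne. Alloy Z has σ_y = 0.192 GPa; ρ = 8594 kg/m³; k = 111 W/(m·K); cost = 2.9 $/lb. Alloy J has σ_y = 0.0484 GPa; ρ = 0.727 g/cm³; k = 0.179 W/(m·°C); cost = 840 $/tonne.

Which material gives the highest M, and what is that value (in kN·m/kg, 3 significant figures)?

alloy U, M = 68.4 kN·m/kg

Screen on constraints: k ≥ 80.5 W/(m·K); cost ≤ 24 $/kg. Survivors: alloy U, alloy Z.
After converting to SI:
  alloy U: σ_y = 187.0 MPa, ρ = 2732 kg/m³
  alloy Z: σ_y = 192.0 MPa, ρ = 8594 kg/m³
  alloy U: M = 68.4 kN·m/kg
  alloy Z: M = 22.3 kN·m/kg
Highest index: alloy U.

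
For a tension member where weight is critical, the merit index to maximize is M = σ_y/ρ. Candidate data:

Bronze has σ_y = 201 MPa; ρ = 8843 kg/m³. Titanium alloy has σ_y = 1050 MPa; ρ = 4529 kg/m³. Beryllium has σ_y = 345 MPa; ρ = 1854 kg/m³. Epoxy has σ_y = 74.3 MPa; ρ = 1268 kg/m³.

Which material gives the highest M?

Evaluate M for each candidate:
  titanium alloy: M = 232 kN·m/kg
  beryllium: M = 186 kN·m/kg
  epoxy: M = 58.6 kN·m/kg
  bronze: M = 22.7 kN·m/kg
The maximum is for titanium alloy.

titanium alloy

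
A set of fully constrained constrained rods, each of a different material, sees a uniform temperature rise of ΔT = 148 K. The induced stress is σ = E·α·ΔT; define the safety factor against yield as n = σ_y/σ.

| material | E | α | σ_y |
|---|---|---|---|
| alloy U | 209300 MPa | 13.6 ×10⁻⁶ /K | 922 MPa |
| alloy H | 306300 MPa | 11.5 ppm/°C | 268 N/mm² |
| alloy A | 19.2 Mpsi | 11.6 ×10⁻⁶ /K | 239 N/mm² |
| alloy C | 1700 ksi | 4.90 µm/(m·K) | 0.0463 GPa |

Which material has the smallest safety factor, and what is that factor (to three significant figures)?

alloy H, n = 0.514

Per material, after unit conversion:
  alloy U: E = 209.3, α = 13.6, σ_y = 922.0 → σ = 421 MPa, n = 2.19
  alloy H: E = 306.3, α = 11.5, σ_y = 268.0 → σ = 521 MPa, n = 0.514
  alloy A: E = 132.4, α = 11.6, σ_y = 239.0 → σ = 227 MPa, n = 1.05
  alloy C: E = 11.72, α = 4.90, σ_y = 46.30 → σ = 8.50 MPa, n = 5.45
Alloy H has the lowest safety factor, n = 0.514.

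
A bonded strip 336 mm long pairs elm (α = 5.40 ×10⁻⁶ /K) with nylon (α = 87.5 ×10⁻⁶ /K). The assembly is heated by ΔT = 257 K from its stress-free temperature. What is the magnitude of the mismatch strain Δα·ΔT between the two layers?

Δα = |5.40 − 87.5|×10⁻⁶/K = 82.1×10⁻⁶/K.
Mismatch strain = Δα·ΔT = 82.1×10⁻⁶ × 257.0 = 0.0211.

0.0211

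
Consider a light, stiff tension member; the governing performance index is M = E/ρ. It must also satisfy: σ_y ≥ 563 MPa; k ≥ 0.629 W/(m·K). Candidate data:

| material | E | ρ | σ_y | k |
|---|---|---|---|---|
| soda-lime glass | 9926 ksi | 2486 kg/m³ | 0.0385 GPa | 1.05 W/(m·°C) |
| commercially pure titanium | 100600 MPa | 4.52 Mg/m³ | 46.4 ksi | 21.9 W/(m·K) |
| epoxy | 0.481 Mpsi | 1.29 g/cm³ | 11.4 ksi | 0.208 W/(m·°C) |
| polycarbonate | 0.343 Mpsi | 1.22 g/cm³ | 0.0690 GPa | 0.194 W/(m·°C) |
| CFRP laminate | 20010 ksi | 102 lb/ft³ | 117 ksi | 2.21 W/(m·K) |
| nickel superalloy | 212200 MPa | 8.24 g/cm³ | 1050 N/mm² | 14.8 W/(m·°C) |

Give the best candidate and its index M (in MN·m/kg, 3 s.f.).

CFRP laminate, M = 84.4 MN·m/kg

Screen on constraints: σ_y ≥ 563 MPa; k ≥ 0.629 W/(m·K). Survivors: CFRP laminate, nickel superalloy.
In SI units:
  CFRP laminate: E = 138.0 GPa, ρ = 1634 kg/m³
  nickel superalloy: E = 212.2 GPa, ρ = 8240 kg/m³
  CFRP laminate: M = 84.4 MN·m/kg
  nickel superalloy: M = 25.8 MN·m/kg
CFRP laminate has the largest M.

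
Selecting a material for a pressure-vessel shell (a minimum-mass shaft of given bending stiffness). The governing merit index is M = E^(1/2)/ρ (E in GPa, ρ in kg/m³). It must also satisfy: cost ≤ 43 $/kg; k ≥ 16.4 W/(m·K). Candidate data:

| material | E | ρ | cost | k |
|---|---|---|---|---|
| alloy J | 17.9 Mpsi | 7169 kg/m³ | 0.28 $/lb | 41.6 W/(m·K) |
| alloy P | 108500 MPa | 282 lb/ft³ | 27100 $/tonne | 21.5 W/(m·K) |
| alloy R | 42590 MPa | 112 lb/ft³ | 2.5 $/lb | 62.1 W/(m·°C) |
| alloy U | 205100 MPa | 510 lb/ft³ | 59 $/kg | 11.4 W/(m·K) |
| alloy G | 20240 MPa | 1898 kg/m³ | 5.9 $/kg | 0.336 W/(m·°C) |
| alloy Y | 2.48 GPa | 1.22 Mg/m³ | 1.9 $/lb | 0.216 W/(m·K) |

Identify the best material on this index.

alloy R

Screen on constraints: cost ≤ 43 $/kg; k ≥ 16.4 W/(m·K). Survivors: alloy J, alloy P, alloy R.
Putting every candidate on a common basis:
  alloy J: E = 123.4 GPa, ρ = 7169 kg/m³
  alloy P: E = 108.5 GPa, ρ = 4517 kg/m³
  alloy R: E = 42.59 GPa, ρ = 1794 kg/m³
  alloy R: M = 3.64×10⁻³
  alloy P: M = 2.31×10⁻³
  alloy J: M = 1.55×10⁻³
The maximum is for alloy R.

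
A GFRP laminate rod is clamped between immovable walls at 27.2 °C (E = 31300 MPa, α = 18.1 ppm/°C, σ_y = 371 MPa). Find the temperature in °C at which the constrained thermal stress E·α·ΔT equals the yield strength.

E = 31300 MPa = 31.30 GPa.
E·α·ΔT = 371.0 MPa ⇒ ΔT = 371.0 / (31.30×10³ × 18.1×10⁻⁶) = 654.9 K.
T = 27.2 + 654.9 = 682.1 °C.

682 °C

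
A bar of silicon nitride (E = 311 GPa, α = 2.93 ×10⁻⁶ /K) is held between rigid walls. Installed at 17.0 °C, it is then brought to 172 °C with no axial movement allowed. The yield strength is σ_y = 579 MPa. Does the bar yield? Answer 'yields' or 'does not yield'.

ΔT = 155.0 K. Constrained thermal stress σ = E·α·ΔT = 311.0×10³ MPa × 2.93×10⁻⁶ × 155.0 = 141 MPa (compressive).
Compare to σ_y = 579 MPa: σ < σ_y, so it does not yield.

does not yield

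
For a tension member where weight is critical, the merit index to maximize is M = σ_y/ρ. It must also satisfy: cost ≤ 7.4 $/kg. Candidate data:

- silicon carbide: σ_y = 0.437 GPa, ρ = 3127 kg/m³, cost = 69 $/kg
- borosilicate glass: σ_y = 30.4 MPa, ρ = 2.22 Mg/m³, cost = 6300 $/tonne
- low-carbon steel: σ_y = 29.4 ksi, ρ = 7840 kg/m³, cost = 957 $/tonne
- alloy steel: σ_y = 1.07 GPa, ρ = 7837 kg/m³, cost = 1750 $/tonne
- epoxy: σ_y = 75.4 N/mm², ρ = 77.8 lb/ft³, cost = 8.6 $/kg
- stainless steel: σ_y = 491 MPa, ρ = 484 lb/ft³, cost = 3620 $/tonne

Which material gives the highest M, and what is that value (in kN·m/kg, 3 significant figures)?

alloy steel, M = 137 kN·m/kg

Screen on constraints: cost ≤ 7.4 $/kg. Survivors: borosilicate glass, low-carbon steel, alloy steel, stainless steel.
In SI units:
  borosilicate glass: σ_y = 30.40 MPa, ρ = 2220 kg/m³
  low-carbon steel: σ_y = 202.7 MPa, ρ = 7840 kg/m³
  alloy steel: σ_y = 1070 MPa, ρ = 7837 kg/m³
  stainless steel: σ_y = 491.0 MPa, ρ = 7753 kg/m³
  alloy steel: M = 137 kN·m/kg
  stainless steel: M = 63.3 kN·m/kg
  low-carbon steel: M = 25.9 kN·m/kg
  borosilicate glass: M = 13.7 kN·m/kg
Alloy steel ranks first.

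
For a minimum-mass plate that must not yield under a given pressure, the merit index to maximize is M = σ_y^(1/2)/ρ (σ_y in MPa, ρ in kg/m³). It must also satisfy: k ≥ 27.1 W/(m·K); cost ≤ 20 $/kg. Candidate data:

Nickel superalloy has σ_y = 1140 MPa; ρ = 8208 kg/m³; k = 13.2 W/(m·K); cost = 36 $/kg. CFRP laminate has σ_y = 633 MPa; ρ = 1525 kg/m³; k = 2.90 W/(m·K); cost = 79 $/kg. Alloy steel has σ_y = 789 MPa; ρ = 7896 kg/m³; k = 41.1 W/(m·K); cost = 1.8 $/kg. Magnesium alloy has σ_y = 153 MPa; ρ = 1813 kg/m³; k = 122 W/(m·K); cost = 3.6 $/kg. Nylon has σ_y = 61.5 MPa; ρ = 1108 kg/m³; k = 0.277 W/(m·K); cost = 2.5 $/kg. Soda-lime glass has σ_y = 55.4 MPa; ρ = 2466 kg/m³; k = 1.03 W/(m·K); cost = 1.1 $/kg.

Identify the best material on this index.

Screen on constraints: k ≥ 27.1 W/(m·K); cost ≤ 20 $/kg. Survivors: alloy steel, magnesium alloy.
Computing M directly (units already consistent):
  magnesium alloy: M = 6.82×10⁻³
  alloy steel: M = 3.56×10⁻³
Magnesium alloy has the largest M.

magnesium alloy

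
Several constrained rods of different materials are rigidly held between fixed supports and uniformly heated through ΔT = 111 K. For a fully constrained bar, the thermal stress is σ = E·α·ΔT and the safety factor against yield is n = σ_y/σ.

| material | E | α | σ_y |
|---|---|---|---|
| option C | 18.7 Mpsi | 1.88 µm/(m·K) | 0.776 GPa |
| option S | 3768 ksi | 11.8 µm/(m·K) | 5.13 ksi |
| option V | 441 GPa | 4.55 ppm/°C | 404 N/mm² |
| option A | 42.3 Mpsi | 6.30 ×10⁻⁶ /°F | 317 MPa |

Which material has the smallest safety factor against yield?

option A

In consistent units (E in GPa, α in ×10⁻⁶/K, σ_y in MPa):
  option C: E = 128.9, α = 1.88, σ_y = 776.0 → σ = 26.9 MPa, n = 28.8
  option S: E = 25.98, α = 11.8, σ_y = 35.37 → σ = 34.0 MPa, n = 1.04
  option V: E = 441.0, α = 4.55, σ_y = 404.0 → σ = 223 MPa, n = 1.81
  option A: E = 291.6, α = 11.3, σ_y = 317.0 → σ = 367 MPa, n = 0.864
Option A has the lowest safety factor, n = 0.864.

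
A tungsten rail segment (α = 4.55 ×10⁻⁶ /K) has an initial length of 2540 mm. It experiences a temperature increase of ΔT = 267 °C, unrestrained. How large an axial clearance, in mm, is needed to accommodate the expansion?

3.09 mm

ΔL = α·L₀·ΔT = 4.55×10⁻⁶ × 2540 mm × 267.0 K = 3.09 mm.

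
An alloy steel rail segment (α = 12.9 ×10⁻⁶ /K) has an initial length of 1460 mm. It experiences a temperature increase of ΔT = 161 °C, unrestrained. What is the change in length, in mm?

ΔL = α·L₀·ΔT = 12.9×10⁻⁶ × 1460 mm × 161.0 K = 3.03 mm.

3.03 mm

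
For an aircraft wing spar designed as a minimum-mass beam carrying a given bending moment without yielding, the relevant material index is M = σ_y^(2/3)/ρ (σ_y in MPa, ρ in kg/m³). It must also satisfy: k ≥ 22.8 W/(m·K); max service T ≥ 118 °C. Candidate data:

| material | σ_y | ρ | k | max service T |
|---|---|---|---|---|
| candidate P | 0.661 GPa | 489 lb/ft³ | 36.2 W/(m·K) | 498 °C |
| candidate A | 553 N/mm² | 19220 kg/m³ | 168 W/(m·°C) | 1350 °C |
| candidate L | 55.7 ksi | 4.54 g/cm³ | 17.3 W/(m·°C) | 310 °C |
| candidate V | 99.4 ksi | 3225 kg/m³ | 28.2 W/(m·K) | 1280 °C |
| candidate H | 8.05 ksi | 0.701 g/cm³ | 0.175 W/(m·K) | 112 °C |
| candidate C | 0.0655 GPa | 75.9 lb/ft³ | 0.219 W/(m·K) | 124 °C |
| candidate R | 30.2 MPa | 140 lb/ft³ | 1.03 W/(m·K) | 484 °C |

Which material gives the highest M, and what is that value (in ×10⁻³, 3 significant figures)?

candidate V, M = 24.1×10⁻³

Screen on constraints: k ≥ 22.8 W/(m·K); max service T ≥ 118 °C. Survivors: candidate P, candidate A, candidate V.
After converting to SI:
  candidate P: σ_y = 661.0 MPa, ρ = 7833 kg/m³
  candidate A: σ_y = 553.0 MPa, ρ = 19220 kg/m³
  candidate V: σ_y = 685.3 MPa, ρ = 3225 kg/m³
  candidate V: M = 24.1×10⁻³
  candidate P: M = 9.69×10⁻³
  candidate A: M = 3.51×10⁻³
Candidate V has the largest M.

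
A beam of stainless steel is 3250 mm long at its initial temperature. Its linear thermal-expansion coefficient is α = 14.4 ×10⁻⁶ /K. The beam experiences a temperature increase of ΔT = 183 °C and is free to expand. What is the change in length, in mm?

8.56 mm

ΔL = α·L₀·ΔT = 14.4×10⁻⁶ × 3250 mm × 183.0 K = 8.56 mm.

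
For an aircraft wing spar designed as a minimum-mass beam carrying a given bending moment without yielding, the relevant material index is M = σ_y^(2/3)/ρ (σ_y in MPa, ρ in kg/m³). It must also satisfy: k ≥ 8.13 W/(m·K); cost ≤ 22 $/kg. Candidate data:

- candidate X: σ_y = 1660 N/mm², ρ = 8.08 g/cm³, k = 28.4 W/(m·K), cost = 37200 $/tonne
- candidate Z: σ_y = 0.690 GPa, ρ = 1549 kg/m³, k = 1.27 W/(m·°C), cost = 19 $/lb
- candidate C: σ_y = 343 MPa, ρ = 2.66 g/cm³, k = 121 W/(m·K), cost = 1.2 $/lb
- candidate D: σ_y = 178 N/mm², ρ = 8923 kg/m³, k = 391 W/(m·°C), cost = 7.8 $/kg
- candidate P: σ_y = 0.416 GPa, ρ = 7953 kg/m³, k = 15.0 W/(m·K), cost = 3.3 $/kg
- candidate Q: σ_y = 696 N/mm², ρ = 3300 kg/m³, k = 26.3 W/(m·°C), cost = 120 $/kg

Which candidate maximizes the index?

Screen on constraints: k ≥ 8.13 W/(m·K); cost ≤ 22 $/kg. Survivors: candidate C, candidate D, candidate P.
Putting every candidate on a common basis:
  candidate C: σ_y = 343.0 MPa, ρ = 2660 kg/m³
  candidate D: σ_y = 178.0 MPa, ρ = 8923 kg/m³
  candidate P: σ_y = 416.0 MPa, ρ = 7953 kg/m³
  candidate C: M = 18.4×10⁻³
  candidate P: M = 7.01×10⁻³
  candidate D: M = 3.55×10⁻³
Candidate C has the largest M.

candidate C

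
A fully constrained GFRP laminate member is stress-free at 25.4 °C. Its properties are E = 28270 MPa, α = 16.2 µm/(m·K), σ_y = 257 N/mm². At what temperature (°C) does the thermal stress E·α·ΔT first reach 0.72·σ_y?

E = 28270 MPa = 28.27 GPa.
σ_y = 257 N/mm² = 257.0 MPa.
E·α·ΔT = 185.0 MPa ⇒ ΔT = 185.0 / (28.27×10³ × 16.2×10⁻⁶) = 404.0 K.
T = 25.4 + 404.0 = 429.4 °C.

429 °C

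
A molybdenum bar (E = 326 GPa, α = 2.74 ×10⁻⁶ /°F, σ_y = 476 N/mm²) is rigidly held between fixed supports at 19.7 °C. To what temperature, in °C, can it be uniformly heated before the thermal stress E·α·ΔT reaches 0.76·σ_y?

245 °C

α = 2.74×10⁻⁶/°F × 9/5 = 4.93×10⁻⁶/K.
σ_y = 476 N/mm² = 476.0 MPa.
E·α·ΔT = 361.8 MPa ⇒ ΔT = 361.8 / (326.0×10³ × 4.93×10⁻⁶) = 225.0 K.
T = 19.7 + 225.0 = 244.7 °C.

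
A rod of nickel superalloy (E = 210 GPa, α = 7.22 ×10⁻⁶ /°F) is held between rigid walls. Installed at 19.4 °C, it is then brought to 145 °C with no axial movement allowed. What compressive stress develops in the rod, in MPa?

α = 7.22×10⁻⁶/°F × 9/5 = 13.0×10⁻⁶/K.
ΔT = 125.6 K. Constrained thermal stress σ = E·α·ΔT = 210.0×10³ MPa × 13.0×10⁻⁶ × 125.6 = 343 MPa (compressive).

343 MPa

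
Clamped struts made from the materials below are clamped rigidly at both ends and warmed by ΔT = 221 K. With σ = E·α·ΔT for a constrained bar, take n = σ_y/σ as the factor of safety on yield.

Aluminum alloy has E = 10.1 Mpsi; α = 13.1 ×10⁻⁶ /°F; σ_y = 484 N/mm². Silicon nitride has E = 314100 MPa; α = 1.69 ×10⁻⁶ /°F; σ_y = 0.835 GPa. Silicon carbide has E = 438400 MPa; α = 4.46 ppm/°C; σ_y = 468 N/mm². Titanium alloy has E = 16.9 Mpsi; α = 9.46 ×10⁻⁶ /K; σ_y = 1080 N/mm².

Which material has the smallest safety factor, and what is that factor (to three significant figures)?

silicon carbide, n = 1.08

With everything in SI (GPa, ×10⁻⁶/K, MPa):
  aluminum alloy: E = 69.64, α = 23.6, σ_y = 484.0 → σ = 363 MPa, n = 1.33
  silicon nitride: E = 314.1, α = 3.04, σ_y = 835.0 → σ = 211 MPa, n = 3.95
  silicon carbide: E = 438.4, α = 4.46, σ_y = 468.0 → σ = 432 MPa, n = 1.08
  titanium alloy: E = 116.5, α = 9.46, σ_y = 1080 → σ = 244 MPa, n = 4.43
The minimum is silicon carbide at n = 1.08.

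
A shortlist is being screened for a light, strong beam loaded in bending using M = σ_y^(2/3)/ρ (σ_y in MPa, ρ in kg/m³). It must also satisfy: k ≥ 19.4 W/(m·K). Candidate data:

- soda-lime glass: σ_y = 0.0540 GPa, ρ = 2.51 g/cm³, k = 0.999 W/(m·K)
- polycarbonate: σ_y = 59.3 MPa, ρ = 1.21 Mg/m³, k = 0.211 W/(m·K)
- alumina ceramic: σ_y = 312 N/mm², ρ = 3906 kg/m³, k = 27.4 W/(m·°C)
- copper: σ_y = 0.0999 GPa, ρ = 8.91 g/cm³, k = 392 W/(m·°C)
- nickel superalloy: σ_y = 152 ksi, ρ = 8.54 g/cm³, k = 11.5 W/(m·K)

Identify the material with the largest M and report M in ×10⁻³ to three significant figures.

Screen on constraints: k ≥ 19.4 W/(m·K). Survivors: alumina ceramic, copper.
In SI units:
  alumina ceramic: σ_y = 312.0 MPa, ρ = 3906 kg/m³
  copper: σ_y = 99.90 MPa, ρ = 8910 kg/m³
  alumina ceramic: M = 11.8×10⁻³
  copper: M = 2.42×10⁻³
Highest index: alumina ceramic.

alumina ceramic, M = 11.8×10⁻³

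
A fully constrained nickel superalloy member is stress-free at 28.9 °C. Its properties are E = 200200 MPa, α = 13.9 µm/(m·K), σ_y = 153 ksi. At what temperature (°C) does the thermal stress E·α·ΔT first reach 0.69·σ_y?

290 °C

E = 200200 MPa = 200.2 GPa.
σ_y = 153 ksi = 1055 MPa.
E·α·ΔT = 727.9 MPa ⇒ ΔT = 727.9 / (200.2×10³ × 13.9×10⁻⁶) = 261.6 K.
T = 28.9 + 261.6 = 290.5 °C.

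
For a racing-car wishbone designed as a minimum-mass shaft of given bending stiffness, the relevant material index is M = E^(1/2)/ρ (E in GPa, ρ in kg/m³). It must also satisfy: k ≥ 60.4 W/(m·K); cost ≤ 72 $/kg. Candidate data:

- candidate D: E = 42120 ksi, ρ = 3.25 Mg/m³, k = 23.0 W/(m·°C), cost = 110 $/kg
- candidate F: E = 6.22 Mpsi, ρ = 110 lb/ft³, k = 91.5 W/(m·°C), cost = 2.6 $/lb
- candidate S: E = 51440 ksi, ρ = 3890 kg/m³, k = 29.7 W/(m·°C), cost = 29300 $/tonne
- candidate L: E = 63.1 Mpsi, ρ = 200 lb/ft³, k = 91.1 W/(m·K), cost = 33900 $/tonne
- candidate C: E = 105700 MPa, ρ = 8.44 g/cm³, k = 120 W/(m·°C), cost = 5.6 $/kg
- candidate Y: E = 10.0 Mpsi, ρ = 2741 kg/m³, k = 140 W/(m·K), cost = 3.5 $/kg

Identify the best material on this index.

candidate L

Screen on constraints: k ≥ 60.4 W/(m·K); cost ≤ 72 $/kg. Survivors: candidate F, candidate L, candidate C, candidate Y.
Putting every candidate on a common basis:
  candidate F: E = 42.89 GPa, ρ = 1762 kg/m³
  candidate L: E = 435.1 GPa, ρ = 3204 kg/m³
  candidate C: E = 105.7 GPa, ρ = 8440 kg/m³
  candidate Y: E = 68.95 GPa, ρ = 2741 kg/m³
  candidate L: M = 6.51×10⁻³
  candidate F: M = 3.72×10⁻³
  candidate Y: M = 3.03×10⁻³
  candidate C: M = 1.22×10⁻³
The maximum is for candidate L.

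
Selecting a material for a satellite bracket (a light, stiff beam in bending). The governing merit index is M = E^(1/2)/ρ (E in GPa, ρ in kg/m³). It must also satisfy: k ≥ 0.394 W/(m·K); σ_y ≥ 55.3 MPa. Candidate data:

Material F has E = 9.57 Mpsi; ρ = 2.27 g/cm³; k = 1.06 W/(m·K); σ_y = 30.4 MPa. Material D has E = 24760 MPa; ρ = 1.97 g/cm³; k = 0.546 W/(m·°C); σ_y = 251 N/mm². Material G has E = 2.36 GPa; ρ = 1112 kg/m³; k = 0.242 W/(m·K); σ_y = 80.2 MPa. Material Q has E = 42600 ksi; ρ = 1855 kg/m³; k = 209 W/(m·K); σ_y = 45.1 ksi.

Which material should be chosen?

material Q

Screen on constraints: k ≥ 0.394 W/(m·K); σ_y ≥ 55.3 MPa. Survivors: material D, material Q.
After converting to SI:
  material D: E = 24.76 GPa, ρ = 1970 kg/m³
  material Q: E = 293.7 GPa, ρ = 1855 kg/m³
  material Q: M = 9.24×10⁻³
  material D: M = 2.53×10⁻³
Material Q ranks first.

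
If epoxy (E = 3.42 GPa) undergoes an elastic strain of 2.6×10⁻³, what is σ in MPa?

8.89 MPa

σ = E·ε = 3420 MPa × 2.6×10⁻³ = 8.89 MPa.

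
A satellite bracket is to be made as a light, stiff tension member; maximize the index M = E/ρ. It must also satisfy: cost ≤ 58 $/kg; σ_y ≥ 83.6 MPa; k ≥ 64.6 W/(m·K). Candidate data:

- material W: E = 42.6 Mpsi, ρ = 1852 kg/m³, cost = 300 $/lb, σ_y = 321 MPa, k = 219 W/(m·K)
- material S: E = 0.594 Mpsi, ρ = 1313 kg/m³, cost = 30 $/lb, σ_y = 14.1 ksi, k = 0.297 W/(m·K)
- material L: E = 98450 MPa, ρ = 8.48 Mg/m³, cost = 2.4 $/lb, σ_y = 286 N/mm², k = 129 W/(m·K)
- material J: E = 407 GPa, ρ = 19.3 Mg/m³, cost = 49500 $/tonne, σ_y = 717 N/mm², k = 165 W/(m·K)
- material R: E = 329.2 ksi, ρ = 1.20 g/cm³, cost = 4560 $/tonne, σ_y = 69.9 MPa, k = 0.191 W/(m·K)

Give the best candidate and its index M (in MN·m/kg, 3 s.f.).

Screen on constraints: cost ≤ 58 $/kg; σ_y ≥ 83.6 MPa; k ≥ 64.6 W/(m·K). Survivors: material L, material J.
Normalizing units and computing the index:
  material L: E = 98.45 GPa, ρ = 8480 kg/m³
  material J: E = 407.0 GPa, ρ = 19300 kg/m³
  material J: M = 21.1 MN·m/kg
  material L: M = 11.6 MN·m/kg
The maximum is for material J.

material J, M = 21.1 MN·m/kg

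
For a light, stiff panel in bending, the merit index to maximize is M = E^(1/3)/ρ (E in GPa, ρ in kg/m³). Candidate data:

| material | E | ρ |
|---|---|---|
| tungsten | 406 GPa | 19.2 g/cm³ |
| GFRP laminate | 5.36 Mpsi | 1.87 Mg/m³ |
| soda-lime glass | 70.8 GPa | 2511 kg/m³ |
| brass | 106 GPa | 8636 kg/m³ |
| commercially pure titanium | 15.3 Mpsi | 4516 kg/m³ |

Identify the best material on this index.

Normalizing units and computing the index:
  tungsten: E = 406.0 GPa, ρ = 19200 kg/m³
  GFRP laminate: E = 36.96 GPa, ρ = 1870 kg/m³
  soda-lime glass: E = 70.80 GPa, ρ = 2511 kg/m³
  brass: E = 106.0 GPa, ρ = 8636 kg/m³
  commercially pure titanium: E = 105.5 GPa, ρ = 4516 kg/m³
  GFRP laminate: M = 1.78×10⁻³
  soda-lime glass: M = 1.65×10⁻³
  commercially pure titanium: M = 1.05×10⁻³
  brass: M = 0.548×10⁻³
  tungsten: M = 0.386×10⁻³
GFRP laminate has the largest M.

GFRP laminate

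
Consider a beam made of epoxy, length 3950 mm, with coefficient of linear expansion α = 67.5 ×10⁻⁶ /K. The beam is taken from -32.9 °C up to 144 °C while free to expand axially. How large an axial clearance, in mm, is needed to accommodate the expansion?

ΔT = 144 − (-32.9) = 176.9 K.
ΔL = α·L₀·ΔT = 67.5×10⁻⁶ × 3950 mm × 176.9 K = 47.2 mm.

47.2 mm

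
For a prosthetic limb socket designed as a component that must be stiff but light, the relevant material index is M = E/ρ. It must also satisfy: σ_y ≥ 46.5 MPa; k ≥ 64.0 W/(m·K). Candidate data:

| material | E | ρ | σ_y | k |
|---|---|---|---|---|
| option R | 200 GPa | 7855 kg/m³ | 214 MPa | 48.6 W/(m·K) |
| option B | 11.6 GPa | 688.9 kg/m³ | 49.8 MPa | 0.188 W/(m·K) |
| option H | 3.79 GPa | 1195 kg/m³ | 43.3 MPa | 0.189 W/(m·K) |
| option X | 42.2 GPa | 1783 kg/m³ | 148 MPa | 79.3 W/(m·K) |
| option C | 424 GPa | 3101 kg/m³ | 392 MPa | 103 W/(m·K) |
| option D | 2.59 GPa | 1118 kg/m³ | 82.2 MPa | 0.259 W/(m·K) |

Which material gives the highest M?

option C

Screen on constraints: σ_y ≥ 46.5 MPa; k ≥ 64.0 W/(m·K). Survivors: option X, option C.
Computing M directly (units already consistent):
  option C: M = 137 MN·m/kg
  option X: M = 23.7 MN·m/kg
The maximum is for option C.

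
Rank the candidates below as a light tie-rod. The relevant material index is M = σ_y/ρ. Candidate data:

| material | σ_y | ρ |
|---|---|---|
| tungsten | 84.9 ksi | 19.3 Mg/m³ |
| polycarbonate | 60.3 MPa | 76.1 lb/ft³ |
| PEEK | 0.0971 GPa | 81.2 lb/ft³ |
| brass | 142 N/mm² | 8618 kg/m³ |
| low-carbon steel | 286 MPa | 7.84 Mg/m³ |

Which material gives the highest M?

Normalizing units and computing the index:
  tungsten: σ_y = 585.4 MPa, ρ = 19300 kg/m³
  polycarbonate: σ_y = 60.30 MPa, ρ = 1219 kg/m³
  PEEK: σ_y = 97.10 MPa, ρ = 1301 kg/m³
  brass: σ_y = 142.0 MPa, ρ = 8618 kg/m³
  low-carbon steel: σ_y = 286.0 MPa, ρ = 7840 kg/m³
  PEEK: M = 74.7 kN·m/kg
  polycarbonate: M = 49.5 kN·m/kg
  low-carbon steel: M = 36.5 kN·m/kg
  tungsten: M = 30.3 kN·m/kg
  brass: M = 16.5 kN·m/kg
The maximum is for PEEK.

PEEK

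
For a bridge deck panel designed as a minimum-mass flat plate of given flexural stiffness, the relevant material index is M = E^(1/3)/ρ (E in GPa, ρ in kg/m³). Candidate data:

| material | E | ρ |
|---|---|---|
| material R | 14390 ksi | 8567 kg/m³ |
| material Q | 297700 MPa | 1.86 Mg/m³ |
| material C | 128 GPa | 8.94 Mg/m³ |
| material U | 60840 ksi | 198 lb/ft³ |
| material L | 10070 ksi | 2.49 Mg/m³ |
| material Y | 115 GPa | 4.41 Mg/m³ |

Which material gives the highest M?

material Q

In SI units:
  material R: E = 99.22 GPa, ρ = 8567 kg/m³
  material Q: E = 297.7 GPa, ρ = 1860 kg/m³
  material C: E = 128.0 GPa, ρ = 8940 kg/m³
  material U: E = 419.5 GPa, ρ = 3172 kg/m³
  material L: E = 69.43 GPa, ρ = 2490 kg/m³
  material Y: E = 115.0 GPa, ρ = 4410 kg/m³
  material Q: M = 3.59×10⁻³
  material U: M = 2.36×10⁻³
  material L: M = 1.65×10⁻³
  material Y: M = 1.10×10⁻³
  material C: M = 0.564×10⁻³
  material R: M = 0.540×10⁻³
Highest index: material Q.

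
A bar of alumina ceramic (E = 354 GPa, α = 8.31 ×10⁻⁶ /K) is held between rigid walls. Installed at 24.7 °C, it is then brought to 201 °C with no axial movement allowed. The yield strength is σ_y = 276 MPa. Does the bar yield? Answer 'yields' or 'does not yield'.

yields

ΔT = 176.3 K. Constrained thermal stress σ = E·α·ΔT = 354.0×10³ MPa × 8.31×10⁻⁶ × 176.3 = 519 MPa (compressive).
Compare to σ_y = 276 MPa: σ ≥ σ_y, so it yields.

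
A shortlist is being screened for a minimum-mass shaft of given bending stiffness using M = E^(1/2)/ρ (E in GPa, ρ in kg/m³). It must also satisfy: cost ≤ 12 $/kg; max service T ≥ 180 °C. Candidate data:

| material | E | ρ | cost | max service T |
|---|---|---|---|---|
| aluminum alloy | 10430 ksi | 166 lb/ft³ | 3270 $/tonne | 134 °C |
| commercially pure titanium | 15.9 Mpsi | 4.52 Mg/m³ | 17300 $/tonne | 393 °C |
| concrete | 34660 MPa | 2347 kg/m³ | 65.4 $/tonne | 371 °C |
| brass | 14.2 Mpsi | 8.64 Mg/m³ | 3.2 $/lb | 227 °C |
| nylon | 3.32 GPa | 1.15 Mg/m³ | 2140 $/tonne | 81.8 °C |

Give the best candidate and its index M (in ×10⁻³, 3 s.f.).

concrete, M = 2.51×10⁻³

Screen on constraints: cost ≤ 12 $/kg; max service T ≥ 180 °C. Survivors: concrete, brass.
In SI units:
  concrete: E = 34.66 GPa, ρ = 2347 kg/m³
  brass: E = 97.91 GPa, ρ = 8640 kg/m³
  concrete: M = 2.51×10⁻³
  brass: M = 1.15×10⁻³
Concrete has the largest M.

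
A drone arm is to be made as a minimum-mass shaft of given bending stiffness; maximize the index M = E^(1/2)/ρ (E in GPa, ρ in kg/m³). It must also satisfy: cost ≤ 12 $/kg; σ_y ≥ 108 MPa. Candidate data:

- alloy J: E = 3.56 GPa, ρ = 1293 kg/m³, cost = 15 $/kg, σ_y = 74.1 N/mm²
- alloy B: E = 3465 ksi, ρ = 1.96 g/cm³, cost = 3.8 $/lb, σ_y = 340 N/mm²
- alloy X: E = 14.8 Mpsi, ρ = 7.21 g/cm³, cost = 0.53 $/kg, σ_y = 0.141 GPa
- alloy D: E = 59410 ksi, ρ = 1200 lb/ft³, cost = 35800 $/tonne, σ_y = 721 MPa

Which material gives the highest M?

alloy B

Screen on constraints: cost ≤ 12 $/kg; σ_y ≥ 108 MPa. Survivors: alloy B, alloy X.
Putting every candidate on a common basis:
  alloy B: E = 23.89 GPa, ρ = 1960 kg/m³
  alloy X: E = 102.0 GPa, ρ = 7210 kg/m³
  alloy B: M = 2.49×10⁻³
  alloy X: M = 1.40×10⁻³
Highest index: alloy B.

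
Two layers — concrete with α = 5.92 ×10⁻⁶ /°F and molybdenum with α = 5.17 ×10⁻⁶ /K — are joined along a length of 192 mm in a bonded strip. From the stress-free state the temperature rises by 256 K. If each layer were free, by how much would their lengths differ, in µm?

concrete: α = 5.92×10⁻⁶/°F × 9/5 = 10.7×10⁻⁶/K.
Δα = |10.7 − 5.17|×10⁻⁶/K = 5.49×10⁻⁶/K.
ΔL_mismatch = Δα·L·ΔT = 5.49×10⁻⁶ × 192.0 mm × 256.0 K = 270 µm.

270 µm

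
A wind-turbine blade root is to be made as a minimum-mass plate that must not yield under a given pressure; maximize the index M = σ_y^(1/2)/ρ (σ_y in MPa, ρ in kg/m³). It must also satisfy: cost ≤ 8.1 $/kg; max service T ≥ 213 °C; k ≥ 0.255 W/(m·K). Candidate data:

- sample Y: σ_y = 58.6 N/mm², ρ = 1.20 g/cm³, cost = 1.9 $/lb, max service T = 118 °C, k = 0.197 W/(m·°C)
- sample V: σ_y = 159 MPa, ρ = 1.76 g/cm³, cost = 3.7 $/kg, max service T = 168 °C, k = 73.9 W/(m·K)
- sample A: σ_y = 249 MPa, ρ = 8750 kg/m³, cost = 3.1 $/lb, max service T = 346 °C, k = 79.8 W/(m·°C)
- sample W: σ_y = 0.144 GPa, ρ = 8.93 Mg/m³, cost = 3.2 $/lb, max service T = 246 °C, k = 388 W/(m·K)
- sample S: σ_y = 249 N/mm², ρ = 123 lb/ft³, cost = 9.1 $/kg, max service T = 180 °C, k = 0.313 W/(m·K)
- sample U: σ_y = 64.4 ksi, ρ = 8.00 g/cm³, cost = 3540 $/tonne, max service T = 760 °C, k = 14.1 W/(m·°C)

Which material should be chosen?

Screen on constraints: cost ≤ 8.1 $/kg; max service T ≥ 213 °C; k ≥ 0.255 W/(m·K). Survivors: sample A, sample W, sample U.
Putting every candidate on a common basis:
  sample A: σ_y = 249.0 MPa, ρ = 8750 kg/m³
  sample W: σ_y = 144.0 MPa, ρ = 8930 kg/m³
  sample U: σ_y = 444.0 MPa, ρ = 8000 kg/m³
  sample U: M = 2.63×10⁻³
  sample A: M = 1.80×10⁻³
  sample W: M = 1.34×10⁻³
The maximum is for sample U.

sample U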